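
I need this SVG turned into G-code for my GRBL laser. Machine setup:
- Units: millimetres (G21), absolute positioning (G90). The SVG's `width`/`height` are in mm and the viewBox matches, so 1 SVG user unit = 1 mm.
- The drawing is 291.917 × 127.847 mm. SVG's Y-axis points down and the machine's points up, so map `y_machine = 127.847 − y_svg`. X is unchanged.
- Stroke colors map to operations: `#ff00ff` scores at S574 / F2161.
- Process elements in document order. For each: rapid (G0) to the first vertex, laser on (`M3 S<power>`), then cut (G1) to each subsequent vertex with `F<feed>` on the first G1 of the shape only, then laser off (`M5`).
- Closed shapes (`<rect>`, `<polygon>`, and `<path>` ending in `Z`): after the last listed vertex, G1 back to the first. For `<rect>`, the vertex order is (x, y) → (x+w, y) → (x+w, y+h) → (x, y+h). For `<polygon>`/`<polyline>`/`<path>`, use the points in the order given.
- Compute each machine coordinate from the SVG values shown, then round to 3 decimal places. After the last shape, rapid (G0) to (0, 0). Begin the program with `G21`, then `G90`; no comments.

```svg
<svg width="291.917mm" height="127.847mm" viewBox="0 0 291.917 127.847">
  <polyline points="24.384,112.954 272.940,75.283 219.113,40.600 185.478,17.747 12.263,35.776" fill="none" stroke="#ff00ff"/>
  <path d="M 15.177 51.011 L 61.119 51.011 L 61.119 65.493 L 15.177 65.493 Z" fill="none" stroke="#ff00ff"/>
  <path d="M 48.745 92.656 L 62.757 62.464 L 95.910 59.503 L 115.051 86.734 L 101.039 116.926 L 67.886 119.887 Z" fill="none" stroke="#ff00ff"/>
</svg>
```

viewBox `0 0 291.917 127.847` with mm width/height → 1 unit = 1 mm. Flip: y_m = 127.847 − y_svg.

**Shape 1** — `<polyline>` open polyline, stroke `#ff00ff` → score (S574, F2161). Machine vertices: (24.384,14.893) → (272.940,52.564) → (219.113,87.247) → (185.478,110.100) → (12.263,92.071). Open path.

**Shape 2** — `<path>` rectangle, stroke `#ff00ff` → score (S574, F2161). Machine vertices: (15.177,76.836) → (61.119,76.836) → (61.119,62.354) → (15.177,62.354) → (15.177,76.836). Closed: final G1 returns to the first vertex.

**Shape 3** — `<path>` regular polygon, stroke `#ff00ff` → score (S574, F2161). Machine vertices: (48.745,35.191) → (62.757,65.383) → (95.910,68.344) → (115.051,41.113) → (101.039,10.921) → (67.886,7.960) → (48.745,35.191). Closed: final G1 returns to the first vertex.

G21
G90
G0 X24.384 Y14.893
M3 S574
G1 X272.940 Y52.564 F2161
G1 X219.113 Y87.247
G1 X185.478 Y110.100
G1 X12.263 Y92.071
M5
G0 X15.177 Y76.836
M3 S574
G1 X61.119 Y76.836 F2161
G1 X61.119 Y62.354
G1 X15.177 Y62.354
G1 X15.177 Y76.836
M5
G0 X48.745 Y35.191
M3 S574
G1 X62.757 Y65.383 F2161
G1 X95.910 Y68.344
G1 X115.051 Y41.113
G1 X101.039 Y10.921
G1 X67.886 Y7.960
G1 X48.745 Y35.191
M5
G0 X0.000 Y0.000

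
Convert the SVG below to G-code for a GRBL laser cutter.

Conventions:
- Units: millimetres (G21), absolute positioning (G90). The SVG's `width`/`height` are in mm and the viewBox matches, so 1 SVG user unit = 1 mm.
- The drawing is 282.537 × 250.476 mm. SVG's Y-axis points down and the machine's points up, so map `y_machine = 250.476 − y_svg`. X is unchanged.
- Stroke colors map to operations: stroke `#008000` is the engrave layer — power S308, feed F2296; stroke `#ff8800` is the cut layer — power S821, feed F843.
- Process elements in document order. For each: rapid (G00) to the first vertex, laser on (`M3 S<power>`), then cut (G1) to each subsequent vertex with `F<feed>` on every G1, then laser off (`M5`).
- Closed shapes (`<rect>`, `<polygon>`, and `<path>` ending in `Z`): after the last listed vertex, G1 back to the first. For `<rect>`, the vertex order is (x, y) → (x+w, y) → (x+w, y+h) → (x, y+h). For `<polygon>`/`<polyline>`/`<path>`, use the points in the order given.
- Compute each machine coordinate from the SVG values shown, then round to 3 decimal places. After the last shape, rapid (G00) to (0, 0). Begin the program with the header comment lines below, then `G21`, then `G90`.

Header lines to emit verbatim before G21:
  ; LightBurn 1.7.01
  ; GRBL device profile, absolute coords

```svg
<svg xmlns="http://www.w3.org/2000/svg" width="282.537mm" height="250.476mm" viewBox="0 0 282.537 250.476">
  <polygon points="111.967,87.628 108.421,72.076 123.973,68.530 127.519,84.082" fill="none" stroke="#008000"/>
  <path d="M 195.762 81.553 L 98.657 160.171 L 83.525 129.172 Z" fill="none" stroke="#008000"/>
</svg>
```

viewBox `0 0 282.537 250.476` with mm width/height → 1 unit = 1 mm. Flip: y_m = 250.476 − y_svg.

**Shape 1** — `<polygon>` regular polygon, stroke `#008000` → engrave (S308, F2296). Machine vertices: (111.967,162.848) → (108.421,178.400) → (123.973,181.946) → (127.519,166.394) → (111.967,162.848). Closed: final G1 returns to the first vertex.

**Shape 2** — `<path>` closed polygon, stroke `#008000` → engrave (S308, F2296). Machine vertices: (195.762,168.923) → (98.657,90.305) → (83.525,121.304) → (195.762,168.923). Closed: final G1 returns to the first vertex.

; LightBurn 1.7.01
; GRBL device profile, absolute coords
G21
G90
G00 X111.967 Y162.848
M3 S308
G1 X108.421 Y178.400 F2296
G1 X123.973 Y181.946 F2296
G1 X127.519 Y166.394 F2296
G1 X111.967 Y162.848 F2296
M5
G00 X195.762 Y168.923
M3 S308
G1 X98.657 Y90.305 F2296
G1 X83.525 Y121.304 F2296
G1 X195.762 Y168.923 F2296
M5
G00 X0.000 Y0.000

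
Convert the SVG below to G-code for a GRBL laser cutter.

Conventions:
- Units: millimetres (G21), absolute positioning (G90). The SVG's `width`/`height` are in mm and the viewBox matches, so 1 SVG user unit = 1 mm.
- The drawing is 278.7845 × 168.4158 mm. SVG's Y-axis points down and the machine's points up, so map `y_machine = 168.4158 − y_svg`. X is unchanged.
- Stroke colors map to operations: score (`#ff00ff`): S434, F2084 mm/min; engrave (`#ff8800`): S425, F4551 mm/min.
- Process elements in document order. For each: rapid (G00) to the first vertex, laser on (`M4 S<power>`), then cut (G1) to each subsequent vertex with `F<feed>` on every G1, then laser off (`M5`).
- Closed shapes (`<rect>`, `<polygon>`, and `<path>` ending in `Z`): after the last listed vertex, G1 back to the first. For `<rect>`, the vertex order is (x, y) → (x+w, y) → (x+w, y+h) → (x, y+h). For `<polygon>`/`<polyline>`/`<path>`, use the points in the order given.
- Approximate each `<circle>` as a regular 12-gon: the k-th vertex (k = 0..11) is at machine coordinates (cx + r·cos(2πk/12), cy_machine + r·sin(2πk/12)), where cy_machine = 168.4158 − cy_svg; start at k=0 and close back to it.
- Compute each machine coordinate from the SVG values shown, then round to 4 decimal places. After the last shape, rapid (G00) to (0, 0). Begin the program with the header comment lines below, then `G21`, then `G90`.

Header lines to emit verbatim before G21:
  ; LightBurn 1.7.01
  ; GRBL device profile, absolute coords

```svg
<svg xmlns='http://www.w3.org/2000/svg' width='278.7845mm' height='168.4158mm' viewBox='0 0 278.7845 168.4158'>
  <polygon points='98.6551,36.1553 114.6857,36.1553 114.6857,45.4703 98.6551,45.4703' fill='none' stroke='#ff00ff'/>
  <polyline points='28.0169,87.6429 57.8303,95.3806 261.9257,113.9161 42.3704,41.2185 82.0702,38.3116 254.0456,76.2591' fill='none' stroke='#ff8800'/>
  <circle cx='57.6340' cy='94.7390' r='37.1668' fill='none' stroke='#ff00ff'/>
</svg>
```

; LightBurn 1.7.01
; GRBL device profile, absolute coords
G21
G90
G00 X98.6551 Y132.2605
M4 S434
G1 X114.6857 Y132.2605 F2084
G1 X114.6857 Y122.9455 F2084
G1 X98.6551 Y122.9455 F2084
G1 X98.6551 Y132.2605 F2084
M5
G00 X28.0169 Y80.7729
M4 S425
G1 X57.8303 Y73.0352 F4551
G1 X261.9257 Y54.4997 F4551
G1 X42.3704 Y127.1973 F4551
G1 X82.0702 Y130.1042 F4551
G1 X254.0456 Y92.1567 F4551
M5
G00 X94.8008 Y73.6768
M4 S434
G1 X89.8214 Y92.2602 F2084
G1 X76.2174 Y105.8642 F2084
G1 X57.6340 Y110.8436 F2084
G1 X39.0506 Y105.8642 F2084
G1 X25.4466 Y92.2602 F2084
G1 X20.4672 Y73.6768 F2084
G1 X25.4466 Y55.0934 F2084
G1 X39.0506 Y41.4894 F2084
G1 X57.6340 Y36.5100 F2084
G1 X76.2174 Y41.4894 F2084
G1 X89.8214 Y55.0934 F2084
G1 X94.8008 Y73.6768 F2084
M5
G00 X0.0000 Y0.0000

Since the viewBox matches the mm dimensions, user units are millimetres directly. The only transform is the Y-flip y_m = 168.4158 − y_svg.

Shape 1 is a rectangle drawn with `<polygon>`. Its stroke #ff00ff means score at S434, F2084. After flipping Y the toolpath is (98.6551,132.2605) → (114.6857,132.2605) → (114.6857,122.9455) → (98.6551,122.9455) → (98.6551,132.2605), returning to the start.

Shape 2 is a open polyline drawn with `<polyline>`. Its stroke #ff8800 means engrave at S425, F4551. After flipping Y the toolpath is (28.0169,80.7729) → (57.8303,73.0352) → (261.9257,54.4997) → (42.3704,127.1973) → (82.0702,130.1042) → (254.0456,92.1567).

Shape 3 is a circle drawn with `<circle>`. Its stroke #ff00ff means score at S434, F2084. After flipping Y the toolpath is (94.8008,73.6768) → (89.8214,92.2602) → (76.2174,105.8642) → (57.6340,110.8436) → (39.0506,105.8642) → (25.4466,92.2602) → (20.4672,73.6768) → (25.4466,55.0934) → (39.0506,41.4894) → (57.6340,36.5100) → (76.2174,41.4894) → (89.8214,55.0934) → (94.8008,73.6768), returning to the start.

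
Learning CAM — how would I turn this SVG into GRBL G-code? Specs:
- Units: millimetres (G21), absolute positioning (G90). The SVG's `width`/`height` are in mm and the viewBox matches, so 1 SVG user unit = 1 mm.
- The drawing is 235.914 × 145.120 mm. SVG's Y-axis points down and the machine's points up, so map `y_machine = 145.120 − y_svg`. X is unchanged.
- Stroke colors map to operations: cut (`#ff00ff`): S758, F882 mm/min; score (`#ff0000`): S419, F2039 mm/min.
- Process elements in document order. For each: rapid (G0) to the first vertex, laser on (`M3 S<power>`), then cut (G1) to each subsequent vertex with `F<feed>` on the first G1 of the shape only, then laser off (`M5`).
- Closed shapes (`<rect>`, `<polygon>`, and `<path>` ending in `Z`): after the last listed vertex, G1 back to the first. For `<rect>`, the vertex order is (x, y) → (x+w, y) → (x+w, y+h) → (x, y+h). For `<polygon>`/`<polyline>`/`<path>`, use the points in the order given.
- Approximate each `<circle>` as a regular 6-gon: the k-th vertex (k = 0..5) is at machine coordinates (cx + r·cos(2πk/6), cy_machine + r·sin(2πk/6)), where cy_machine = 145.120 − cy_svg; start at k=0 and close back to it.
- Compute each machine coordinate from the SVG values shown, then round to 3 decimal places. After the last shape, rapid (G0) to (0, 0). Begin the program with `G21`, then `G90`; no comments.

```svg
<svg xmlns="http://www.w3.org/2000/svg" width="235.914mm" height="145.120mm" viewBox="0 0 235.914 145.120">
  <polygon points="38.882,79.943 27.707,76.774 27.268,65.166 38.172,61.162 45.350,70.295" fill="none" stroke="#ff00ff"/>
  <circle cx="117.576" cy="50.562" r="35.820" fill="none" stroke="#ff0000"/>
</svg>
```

G21
G90
G0 X38.882 Y65.177
M3 S758
G1 X27.707 Y68.346 F882
G1 X27.268 Y79.954
G1 X38.172 Y83.958
G1 X45.350 Y74.825
G1 X38.882 Y65.177
M5
G0 X153.396 Y94.558
M3 S419
G1 X135.486 Y125.579 F2039
G1 X99.666 Y125.579
G1 X81.756 Y94.558
G1 X99.666 Y63.537
G1 X135.486 Y63.537
G1 X153.396 Y94.558
M5
G0 X0.000 Y0.000

1 u = 1 mm; y_m = 145.120 − y.

[1] `<polygon>` regular polygon, #ff00ff→cut S758 F882: (38.882,65.177) → (27.707,68.346) → (27.268,79.954) → (38.172,83.958) → (45.350,74.825) → (38.882,65.177) (closed)

[2] `<circle>` circle, #ff0000→score S419 F2039: (153.396,94.558) → (135.486,125.579) → (99.666,125.579) → (81.756,94.558) → (99.666,63.537) → (135.486,63.537) → (153.396,94.558) (closed)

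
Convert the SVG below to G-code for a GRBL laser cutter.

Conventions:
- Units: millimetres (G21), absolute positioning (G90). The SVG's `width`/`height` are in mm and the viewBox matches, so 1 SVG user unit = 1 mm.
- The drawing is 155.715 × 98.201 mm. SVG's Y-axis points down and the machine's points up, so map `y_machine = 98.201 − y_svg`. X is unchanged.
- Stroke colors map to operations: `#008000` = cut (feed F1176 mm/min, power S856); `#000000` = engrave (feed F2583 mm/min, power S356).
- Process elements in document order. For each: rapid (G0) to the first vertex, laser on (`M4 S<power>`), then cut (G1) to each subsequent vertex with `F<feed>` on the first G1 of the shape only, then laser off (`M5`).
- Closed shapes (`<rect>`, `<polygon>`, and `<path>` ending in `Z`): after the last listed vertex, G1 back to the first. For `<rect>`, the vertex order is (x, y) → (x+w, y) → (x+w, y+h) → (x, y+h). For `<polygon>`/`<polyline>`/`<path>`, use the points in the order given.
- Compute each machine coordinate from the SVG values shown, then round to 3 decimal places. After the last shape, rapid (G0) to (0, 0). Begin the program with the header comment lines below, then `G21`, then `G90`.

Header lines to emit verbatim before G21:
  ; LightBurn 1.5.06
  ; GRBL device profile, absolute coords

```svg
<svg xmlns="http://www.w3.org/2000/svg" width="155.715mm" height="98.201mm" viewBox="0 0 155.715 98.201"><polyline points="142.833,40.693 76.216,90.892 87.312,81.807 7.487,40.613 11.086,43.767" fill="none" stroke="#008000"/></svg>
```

; LightBurn 1.5.06
; GRBL device profile, absolute coords
G21
G90
G0 X142.833 Y57.508
M4 S856
G1 X76.216 Y7.309 F1176
G1 X87.312 Y16.394
G1 X7.487 Y57.588
G1 X11.086 Y54.434
M5
G0 X0.000 Y0.000

Since the viewBox matches the mm dimensions, user units are millimetres directly. The only transform is the Y-flip y_m = 98.201 − y_svg.

Shape 1 is a open polyline drawn with `<polyline>`. Its stroke #008000 means cut at S856, F1176. After flipping Y the toolpath is (142.833,57.508) → (76.216,7.309) → (87.312,16.394) → (7.487,57.588) → (11.086,54.434).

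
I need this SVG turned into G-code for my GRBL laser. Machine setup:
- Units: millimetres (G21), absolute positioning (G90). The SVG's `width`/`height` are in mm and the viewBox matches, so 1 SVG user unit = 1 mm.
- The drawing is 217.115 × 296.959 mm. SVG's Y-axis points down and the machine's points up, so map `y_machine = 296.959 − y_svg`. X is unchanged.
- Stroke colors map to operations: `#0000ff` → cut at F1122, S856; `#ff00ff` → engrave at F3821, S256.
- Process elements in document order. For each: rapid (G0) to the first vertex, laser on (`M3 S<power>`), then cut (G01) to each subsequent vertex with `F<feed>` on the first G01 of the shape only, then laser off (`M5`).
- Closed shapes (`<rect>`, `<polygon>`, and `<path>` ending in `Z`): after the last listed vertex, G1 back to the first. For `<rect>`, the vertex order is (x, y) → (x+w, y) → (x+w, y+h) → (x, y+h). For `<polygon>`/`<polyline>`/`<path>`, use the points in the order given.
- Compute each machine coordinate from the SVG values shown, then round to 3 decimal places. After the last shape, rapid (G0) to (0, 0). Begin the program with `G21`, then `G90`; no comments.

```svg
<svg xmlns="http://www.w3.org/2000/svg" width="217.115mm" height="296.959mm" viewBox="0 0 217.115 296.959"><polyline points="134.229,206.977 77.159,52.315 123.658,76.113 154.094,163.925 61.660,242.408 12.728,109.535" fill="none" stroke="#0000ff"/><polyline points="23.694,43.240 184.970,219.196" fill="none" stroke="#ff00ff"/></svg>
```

1 u = 1 mm; y_m = 296.959 − y.

[1] `<polyline>` open polyline, #0000ff→cut S856 F1122: (134.229,89.982) → (77.159,244.644) → (123.658,220.846) → (154.094,133.034) → (61.660,54.551) → (12.728,187.424)

[2] `<polyline>` line segment, #ff00ff→engrave S256 F3821: (23.694,253.719) → (184.970,77.763)

G21
G90
G0 X134.229 Y89.982
M3 S856
G01 X77.159 Y244.644 F1122
G01 X123.658 Y220.846
G01 X154.094 Y133.034
G01 X61.660 Y54.551
G01 X12.728 Y187.424
M5
G0 X23.694 Y253.719
M3 S256
G01 X184.970 Y77.763 F3821
M5
G0 X0.000 Y0.000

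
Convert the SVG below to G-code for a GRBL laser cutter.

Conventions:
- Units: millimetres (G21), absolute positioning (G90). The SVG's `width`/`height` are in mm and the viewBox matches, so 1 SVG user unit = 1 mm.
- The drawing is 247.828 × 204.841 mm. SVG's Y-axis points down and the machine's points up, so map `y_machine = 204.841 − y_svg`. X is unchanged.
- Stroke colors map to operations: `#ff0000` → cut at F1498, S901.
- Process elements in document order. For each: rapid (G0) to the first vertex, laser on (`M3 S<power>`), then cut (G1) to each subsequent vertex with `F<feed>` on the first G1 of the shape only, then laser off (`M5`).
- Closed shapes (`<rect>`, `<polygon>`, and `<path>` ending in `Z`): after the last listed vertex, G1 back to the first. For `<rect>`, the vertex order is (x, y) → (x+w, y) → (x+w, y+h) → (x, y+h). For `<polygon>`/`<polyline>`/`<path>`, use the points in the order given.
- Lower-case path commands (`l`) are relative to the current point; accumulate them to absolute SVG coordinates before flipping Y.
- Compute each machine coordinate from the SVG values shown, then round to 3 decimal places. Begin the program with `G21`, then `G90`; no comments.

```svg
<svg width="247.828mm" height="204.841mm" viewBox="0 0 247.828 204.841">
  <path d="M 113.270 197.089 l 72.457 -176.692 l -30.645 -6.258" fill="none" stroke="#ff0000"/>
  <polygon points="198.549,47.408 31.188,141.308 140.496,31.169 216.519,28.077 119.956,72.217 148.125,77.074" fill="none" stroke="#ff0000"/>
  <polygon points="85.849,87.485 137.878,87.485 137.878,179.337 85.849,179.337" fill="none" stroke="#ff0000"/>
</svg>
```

G21
G90
G0 X113.270 Y7.752
M3 S901
G1 X185.727 Y184.444 F1498
G1 X155.082 Y190.702
M5
G0 X198.549 Y157.433
M3 S901
G1 X31.188 Y63.533 F1498
G1 X140.496 Y173.672
G1 X216.519 Y176.764
G1 X119.956 Y132.624
G1 X148.125 Y127.767
G1 X198.549 Y157.433
M5
G0 X85.849 Y117.356
M3 S901
G1 X137.878 Y117.356 F1498
G1 X137.878 Y25.504
G1 X85.849 Y25.504
G1 X85.849 Y117.356
M5

viewBox `0 0 247.828 204.841` with mm width/height → 1 unit = 1 mm. Flip: y_m = 204.841 − y_svg.

**Shape 1** — `<path>` open polyline, stroke `#ff0000` → cut (S901, F1498). Machine vertices: (113.270,7.752) → (185.727,184.444) → (155.082,190.702). Open path.

**Shape 2** — `<polygon>` closed polygon, stroke `#ff0000` → cut (S901, F1498). Machine vertices: (198.549,157.433) → (31.188,63.533) → (140.496,173.672) → (216.519,176.764) → (119.956,132.624) → (148.125,127.767) → (198.549,157.433). Closed: final G1 returns to the first vertex.

**Shape 3** — `<polygon>` rectangle, stroke `#ff0000` → cut (S901, F1498). Machine vertices: (85.849,117.356) → (137.878,117.356) → (137.878,25.504) → (85.849,25.504) → (85.849,117.356). Closed: final G1 returns to the first vertex.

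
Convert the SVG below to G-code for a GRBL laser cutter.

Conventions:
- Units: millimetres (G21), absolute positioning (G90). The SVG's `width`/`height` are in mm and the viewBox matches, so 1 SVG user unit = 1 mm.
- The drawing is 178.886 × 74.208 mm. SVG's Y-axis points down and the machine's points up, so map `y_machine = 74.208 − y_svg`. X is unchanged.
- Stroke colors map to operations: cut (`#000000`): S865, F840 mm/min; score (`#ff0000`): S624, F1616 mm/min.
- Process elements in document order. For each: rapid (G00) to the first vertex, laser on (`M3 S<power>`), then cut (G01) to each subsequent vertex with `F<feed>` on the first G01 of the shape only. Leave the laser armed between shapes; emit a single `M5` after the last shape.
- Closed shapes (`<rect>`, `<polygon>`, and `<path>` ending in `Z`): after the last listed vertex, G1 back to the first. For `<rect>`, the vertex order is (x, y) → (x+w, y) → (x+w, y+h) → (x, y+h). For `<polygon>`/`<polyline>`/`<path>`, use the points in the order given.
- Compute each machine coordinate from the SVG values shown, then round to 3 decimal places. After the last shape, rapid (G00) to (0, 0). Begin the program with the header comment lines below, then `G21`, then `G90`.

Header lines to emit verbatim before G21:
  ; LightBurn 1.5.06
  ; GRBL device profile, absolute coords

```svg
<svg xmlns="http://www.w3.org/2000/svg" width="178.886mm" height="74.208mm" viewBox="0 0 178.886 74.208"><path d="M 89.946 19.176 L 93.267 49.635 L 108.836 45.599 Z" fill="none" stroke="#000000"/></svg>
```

Since the viewBox matches the mm dimensions, user units are millimetres directly. The only transform is the Y-flip y_m = 74.208 − y_svg.

Shape 1 is a closed polygon drawn with `<path>`. Its stroke #000000 means cut at S865, F840. After flipping Y the toolpath is (89.946,55.032) → (93.267,24.573) → (108.836,28.609) → (89.946,55.032), returning to the start.

; LightBurn 1.5.06
; GRBL device profile, absolute coords
G21
G90
G00 X89.946 Y55.032
M3 S865
G01 X93.267 Y24.573 F840
G01 X108.836 Y28.609
G01 X89.946 Y55.032
M5
G00 X0.000 Y0.000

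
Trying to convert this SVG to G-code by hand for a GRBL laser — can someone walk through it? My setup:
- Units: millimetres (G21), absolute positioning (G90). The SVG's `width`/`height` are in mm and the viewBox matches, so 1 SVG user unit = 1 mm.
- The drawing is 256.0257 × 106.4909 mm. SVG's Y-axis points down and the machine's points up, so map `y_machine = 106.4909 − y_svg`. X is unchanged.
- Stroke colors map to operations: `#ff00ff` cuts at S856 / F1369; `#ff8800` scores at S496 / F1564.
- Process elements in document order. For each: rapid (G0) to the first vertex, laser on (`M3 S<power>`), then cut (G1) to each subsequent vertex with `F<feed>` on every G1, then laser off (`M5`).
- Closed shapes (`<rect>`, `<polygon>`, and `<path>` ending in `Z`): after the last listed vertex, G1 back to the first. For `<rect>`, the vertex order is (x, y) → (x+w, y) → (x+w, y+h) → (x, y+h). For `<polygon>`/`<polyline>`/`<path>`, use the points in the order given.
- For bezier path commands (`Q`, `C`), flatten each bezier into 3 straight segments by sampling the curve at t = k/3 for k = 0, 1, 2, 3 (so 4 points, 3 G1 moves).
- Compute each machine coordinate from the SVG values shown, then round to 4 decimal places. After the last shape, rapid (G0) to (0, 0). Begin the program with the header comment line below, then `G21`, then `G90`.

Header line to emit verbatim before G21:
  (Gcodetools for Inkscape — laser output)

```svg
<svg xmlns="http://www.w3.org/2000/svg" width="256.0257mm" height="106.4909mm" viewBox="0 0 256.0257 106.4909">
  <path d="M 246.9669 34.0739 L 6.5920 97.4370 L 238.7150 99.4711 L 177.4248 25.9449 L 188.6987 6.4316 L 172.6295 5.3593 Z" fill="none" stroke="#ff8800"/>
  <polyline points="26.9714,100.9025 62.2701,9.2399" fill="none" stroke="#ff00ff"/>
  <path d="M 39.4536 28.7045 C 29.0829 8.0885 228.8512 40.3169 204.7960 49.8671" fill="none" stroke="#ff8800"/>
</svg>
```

1 u = 1 mm; y_m = 106.4909 − y.

[1] `<path>` closed polygon, #ff8800→score S496 F1564: (246.9669,72.4170) → (6.5920,9.0539) → (238.7150,7.0198) → (177.4248,80.5460) → (188.6987,100.0593) → (172.6295,101.1316) → (246.9669,72.4170) (closed)

[2] `<polyline>` line segment, #ff00ff→cut S856 F1369: (26.9714,5.5884) → (62.2701,97.2510)

[3] `<path>` cubic bezier, #ff8800→score S496 F1564: (39.4536,77.7864) → (83.0565,83.5847) → (170.3161,70.9363) → (204.7960,56.6238)

(Gcodetools for Inkscape — laser output)
G21
G90
G0 X246.9669 Y72.4170
M3 S496
G1 X6.5920 Y9.0539 F1564
G1 X238.7150 Y7.0198 F1564
G1 X177.4248 Y80.5460 F1564
G1 X188.6987 Y100.0593 F1564
G1 X172.6295 Y101.1316 F1564
G1 X246.9669 Y72.4170 F1564
M5
G0 X26.9714 Y5.5884
M3 S856
G1 X62.2701 Y97.2510 F1369
M5
G0 X39.4536 Y77.7864
M3 S496
G1 X83.0565 Y83.5847 F1564
G1 X170.3161 Y70.9363 F1564
G1 X204.7960 Y56.6238 F1564
M5
G0 X0.0000 Y0.0000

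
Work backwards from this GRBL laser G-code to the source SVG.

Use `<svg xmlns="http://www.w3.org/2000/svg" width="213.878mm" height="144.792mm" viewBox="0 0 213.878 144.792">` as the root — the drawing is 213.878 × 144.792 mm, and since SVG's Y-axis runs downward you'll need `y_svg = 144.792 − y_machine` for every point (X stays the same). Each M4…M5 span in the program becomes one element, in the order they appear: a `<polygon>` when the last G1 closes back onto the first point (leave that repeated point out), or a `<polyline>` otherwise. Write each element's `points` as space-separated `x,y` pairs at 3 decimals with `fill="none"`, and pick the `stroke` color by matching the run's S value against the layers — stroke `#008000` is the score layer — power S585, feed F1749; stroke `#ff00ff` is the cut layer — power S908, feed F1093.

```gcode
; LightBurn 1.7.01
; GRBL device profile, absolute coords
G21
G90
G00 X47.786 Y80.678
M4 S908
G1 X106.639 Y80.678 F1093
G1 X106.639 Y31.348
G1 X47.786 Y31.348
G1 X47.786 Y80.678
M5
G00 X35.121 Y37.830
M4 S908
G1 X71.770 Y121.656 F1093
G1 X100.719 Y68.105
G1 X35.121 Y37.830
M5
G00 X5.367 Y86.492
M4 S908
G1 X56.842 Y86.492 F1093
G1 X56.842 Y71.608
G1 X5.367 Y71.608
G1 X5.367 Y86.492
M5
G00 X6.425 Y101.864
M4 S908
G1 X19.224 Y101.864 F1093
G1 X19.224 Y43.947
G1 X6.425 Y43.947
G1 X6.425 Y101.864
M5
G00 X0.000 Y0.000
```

y_svg = 144.792 − y_m. Every run uses S908, so all elements get stroke `#ff00ff` (cut).

[1] closed run; points: 47.786,64.114 106.639,64.114 106.639,113.444 47.786,113.444

[2] closed run; points: 35.121,106.962 71.770,23.136 100.719,76.687

[3] closed run; points: 5.367,58.300 56.842,58.300 56.842,73.184 5.367,73.184

[4] closed run; points: 6.425,42.928 19.224,42.928 19.224,100.845 6.425,100.845

<svg xmlns="http://www.w3.org/2000/svg" width="213.878mm" height="144.792mm" viewBox="0 0 213.878 144.792">
  <polygon points="47.786,64.114 106.639,64.114 106.639,113.444 47.786,113.444" fill="none" stroke="#ff00ff"/>
  <polygon points="35.121,106.962 71.770,23.136 100.719,76.687" fill="none" stroke="#ff00ff"/>
  <polygon points="5.367,58.300 56.842,58.300 56.842,73.184 5.367,73.184" fill="none" stroke="#ff00ff"/>
  <polygon points="6.425,42.928 19.224,42.928 19.224,100.845 6.425,100.845" fill="none" stroke="#ff00ff"/>
</svg>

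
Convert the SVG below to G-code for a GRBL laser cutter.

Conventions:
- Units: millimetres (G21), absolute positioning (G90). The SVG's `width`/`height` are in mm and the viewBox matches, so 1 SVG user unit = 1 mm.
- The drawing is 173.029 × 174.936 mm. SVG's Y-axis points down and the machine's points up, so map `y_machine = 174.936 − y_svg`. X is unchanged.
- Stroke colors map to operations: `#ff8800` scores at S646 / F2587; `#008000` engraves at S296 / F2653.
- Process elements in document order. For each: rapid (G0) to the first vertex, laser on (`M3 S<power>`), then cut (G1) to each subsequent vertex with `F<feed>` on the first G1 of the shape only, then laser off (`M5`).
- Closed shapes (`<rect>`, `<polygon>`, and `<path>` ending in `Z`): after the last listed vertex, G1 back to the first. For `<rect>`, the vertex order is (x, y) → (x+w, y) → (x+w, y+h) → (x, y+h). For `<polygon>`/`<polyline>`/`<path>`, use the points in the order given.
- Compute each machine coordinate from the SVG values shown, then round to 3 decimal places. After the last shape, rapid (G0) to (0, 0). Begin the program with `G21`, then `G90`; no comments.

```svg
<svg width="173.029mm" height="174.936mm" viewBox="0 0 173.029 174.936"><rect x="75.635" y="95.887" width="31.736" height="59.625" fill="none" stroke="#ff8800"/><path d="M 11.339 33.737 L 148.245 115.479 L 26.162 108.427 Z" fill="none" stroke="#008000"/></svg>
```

viewBox `0 0 173.029 174.936` with mm width/height → 1 unit = 1 mm. Flip: y_m = 174.936 − y_svg.

**Shape 1** — `<rect>` rectangle, stroke `#ff8800` → score (S646, F2587). Machine vertices: (75.635,79.049) → (107.371,79.049) → (107.371,19.424) → (75.635,19.424) → (75.635,79.049). Closed: final G1 returns to the first vertex.

**Shape 2** — `<path>` closed polygon, stroke `#008000` → engrave (S296, F2653). Machine vertices: (11.339,141.199) → (148.245,59.457) → (26.162,66.509) → (11.339,141.199). Closed: final G1 returns to the first vertex.

G21
G90
G0 X75.635 Y79.049
M3 S646
G1 X107.371 Y79.049 F2587
G1 X107.371 Y19.424
G1 X75.635 Y19.424
G1 X75.635 Y79.049
M5
G0 X11.339 Y141.199
M3 S296
G1 X148.245 Y59.457 F2653
G1 X26.162 Y66.509
G1 X11.339 Y141.199
M5
G0 X0.000 Y0.000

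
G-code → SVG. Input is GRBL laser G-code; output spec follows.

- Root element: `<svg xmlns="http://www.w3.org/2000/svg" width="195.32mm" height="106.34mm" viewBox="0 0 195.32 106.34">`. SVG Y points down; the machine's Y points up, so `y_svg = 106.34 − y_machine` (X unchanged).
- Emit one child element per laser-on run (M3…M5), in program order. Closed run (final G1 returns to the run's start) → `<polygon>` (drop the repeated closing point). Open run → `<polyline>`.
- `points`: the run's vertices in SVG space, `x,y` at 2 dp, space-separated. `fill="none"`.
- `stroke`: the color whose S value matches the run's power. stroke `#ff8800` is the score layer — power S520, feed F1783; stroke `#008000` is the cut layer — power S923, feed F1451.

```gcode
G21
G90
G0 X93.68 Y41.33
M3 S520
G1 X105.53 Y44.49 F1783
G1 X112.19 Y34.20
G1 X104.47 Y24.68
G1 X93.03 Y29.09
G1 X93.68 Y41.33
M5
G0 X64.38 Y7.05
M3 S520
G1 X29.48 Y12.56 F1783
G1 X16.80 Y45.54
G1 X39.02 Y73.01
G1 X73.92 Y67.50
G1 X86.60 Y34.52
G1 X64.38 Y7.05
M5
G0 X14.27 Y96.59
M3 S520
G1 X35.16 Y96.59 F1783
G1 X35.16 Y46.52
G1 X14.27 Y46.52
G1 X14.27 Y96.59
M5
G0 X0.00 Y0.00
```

Each laser-on run becomes one SVG element. Flip Y back into SVG space with y_svg = 106.34 − y_machine. Every run uses S520, so all elements get stroke `#ff8800` (score).

Run 1: The run returns to its start, so emit a `<polygon>` with points (Y-flipped): 93.68,65.01 105.53,61.85 112.19,72.14 104.47,81.66 93.03,77.25.

Run 2: The run returns to its start, so emit a `<polygon>` with points (Y-flipped): 64.38,99.29 29.48,93.78 16.80,60.80 39.02,33.33 73.92,38.84 86.60,71.82.

Run 3: The run returns to its start, so emit a `<polygon>` with points (Y-flipped): 14.27,9.75 35.16,9.75 35.16,59.82 14.27,59.82.

<svg xmlns="http://www.w3.org/2000/svg" width="195.32mm" height="106.34mm" viewBox="0 0 195.32 106.34">
  <polygon points="93.68,65.01 105.53,61.85 112.19,72.14 104.47,81.66 93.03,77.25" fill="none" stroke="#ff8800"/>
  <polygon points="64.38,99.29 29.48,93.78 16.80,60.80 39.02,33.33 73.92,38.84 86.60,71.82" fill="none" stroke="#ff8800"/>
  <polygon points="14.27,9.75 35.16,9.75 35.16,59.82 14.27,59.82" fill="none" stroke="#ff8800"/>
</svg>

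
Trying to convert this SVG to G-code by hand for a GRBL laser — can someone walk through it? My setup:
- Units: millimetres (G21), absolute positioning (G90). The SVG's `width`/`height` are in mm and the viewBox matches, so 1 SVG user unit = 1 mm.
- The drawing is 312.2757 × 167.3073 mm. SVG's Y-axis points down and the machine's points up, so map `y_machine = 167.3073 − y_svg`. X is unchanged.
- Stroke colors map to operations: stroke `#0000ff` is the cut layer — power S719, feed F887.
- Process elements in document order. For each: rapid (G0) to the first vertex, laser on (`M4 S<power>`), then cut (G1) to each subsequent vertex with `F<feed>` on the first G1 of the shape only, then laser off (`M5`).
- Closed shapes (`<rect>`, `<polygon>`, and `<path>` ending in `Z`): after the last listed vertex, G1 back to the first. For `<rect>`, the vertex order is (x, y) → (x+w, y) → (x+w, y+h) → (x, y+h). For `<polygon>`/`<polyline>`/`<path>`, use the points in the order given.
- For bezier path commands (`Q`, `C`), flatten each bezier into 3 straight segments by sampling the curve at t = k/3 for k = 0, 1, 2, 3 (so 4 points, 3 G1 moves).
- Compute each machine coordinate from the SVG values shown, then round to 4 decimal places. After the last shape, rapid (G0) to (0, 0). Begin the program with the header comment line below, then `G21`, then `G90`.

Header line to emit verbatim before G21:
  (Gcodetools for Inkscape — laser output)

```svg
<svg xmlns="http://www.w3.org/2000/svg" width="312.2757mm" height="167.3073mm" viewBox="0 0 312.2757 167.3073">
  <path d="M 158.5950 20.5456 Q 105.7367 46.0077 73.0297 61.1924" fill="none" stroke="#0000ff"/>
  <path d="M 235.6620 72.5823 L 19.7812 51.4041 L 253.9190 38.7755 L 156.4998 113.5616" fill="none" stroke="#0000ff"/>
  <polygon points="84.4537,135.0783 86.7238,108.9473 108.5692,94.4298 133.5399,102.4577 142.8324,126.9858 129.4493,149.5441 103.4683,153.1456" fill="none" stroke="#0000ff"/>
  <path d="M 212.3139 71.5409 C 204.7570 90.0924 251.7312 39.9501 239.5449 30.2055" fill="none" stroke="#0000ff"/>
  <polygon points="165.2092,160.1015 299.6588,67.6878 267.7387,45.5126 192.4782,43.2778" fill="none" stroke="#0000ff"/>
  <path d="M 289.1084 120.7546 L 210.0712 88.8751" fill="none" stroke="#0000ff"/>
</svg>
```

(Gcodetools for Inkscape — laser output)
G21
G90
G0 X158.5950 Y146.7617
M4 S719
G1 X125.5952 Y130.9289 F887
G1 X97.0734 Y117.3800
G1 X73.0297 Y106.1149
M5
G0 X235.6620 Y94.7250
M4 S719
G1 X19.7812 Y115.9032 F887
G1 X253.9190 Y128.5318
G1 X156.4998 Y53.7457
M5
G0 X84.4537 Y32.2290
M4 S719
G1 X86.7238 Y58.3600 F887
G1 X108.5692 Y72.8775
G1 X133.5399 Y64.8496
G1 X142.8324 Y40.3215
G1 X129.4493 Y17.7632
G1 X103.4683 Y14.1617
G1 X84.4537 Y32.2290
M5
G0 X212.3139 Y95.7664
M4 S719
G1 X218.7232 Y96.0724 F887
G1 X236.2218 Y117.9317
G1 X239.5449 Y137.1018
M5
G0 X165.2092 Y7.2058
M4 S719
G1 X299.6588 Y99.6195 F887
G1 X267.7387 Y121.7947
G1 X192.4782 Y124.0295
G1 X165.2092 Y7.2058
M5
G0 X289.1084 Y46.5527
M4 S719
G1 X210.0712 Y78.4322 F887
M5
G0 X0.0000 Y0.0000

viewBox `0 0 312.2757 167.3073` with mm width/height → 1 unit = 1 mm. Flip: y_m = 167.3073 − y_svg.

**Shape 1** — `<path>` quadratic bezier, stroke `#0000ff` → cut (S719, F887). Control points (SVG): P0=(158.5950,20.5456), P1=(105.7367,46.0077), P2=(73.0297,61.1924); sampled at t=k/3. Machine vertices: (158.5950,146.7617) → (125.5952,130.9289) → (97.0734,117.3800) → (73.0297,106.1149). Open path.

**Shape 2** — `<path>` open polyline, stroke `#0000ff` → cut (S719, F887). Machine vertices: (235.6620,94.7250) → (19.7812,115.9032) → (253.9190,128.5318) → (156.4998,53.7457). Open path.

**Shape 3** — `<polygon>` regular polygon, stroke `#0000ff` → cut (S719, F887). Machine vertices: (84.4537,32.2290) → (86.7238,58.3600) → (108.5692,72.8775) → (133.5399,64.8496) → (142.8324,40.3215) → (129.4493,17.7632) → (103.4683,14.1617) → (84.4537,32.2290). Closed: final G1 returns to the first vertex.

**Shape 4** — `<path>` cubic bezier, stroke `#0000ff` → cut (S719, F887). Control points (SVG): P0=(212.3139,71.5409), P1=(204.7570,90.0924), P2=(251.7312,39.9501), P3=(239.5449,30.2055); sampled at t=k/3. Machine vertices: (212.3139,95.7664) → (218.7232,96.0724) → (236.2218,117.9317) → (239.5449,137.1018). Open path.

**Shape 5** — `<polygon>` closed polygon, stroke `#0000ff` → cut (S719, F887). Machine vertices: (165.2092,7.2058) → (299.6588,99.6195) → (267.7387,121.7947) → (192.4782,124.0295) → (165.2092,7.2058). Closed: final G1 returns to the first vertex.

**Shape 6** — `<path>` line segment, stroke `#0000ff` → cut (S719, F887). Machine vertices: (289.1084,46.5527) → (210.0712,78.4322). Open path.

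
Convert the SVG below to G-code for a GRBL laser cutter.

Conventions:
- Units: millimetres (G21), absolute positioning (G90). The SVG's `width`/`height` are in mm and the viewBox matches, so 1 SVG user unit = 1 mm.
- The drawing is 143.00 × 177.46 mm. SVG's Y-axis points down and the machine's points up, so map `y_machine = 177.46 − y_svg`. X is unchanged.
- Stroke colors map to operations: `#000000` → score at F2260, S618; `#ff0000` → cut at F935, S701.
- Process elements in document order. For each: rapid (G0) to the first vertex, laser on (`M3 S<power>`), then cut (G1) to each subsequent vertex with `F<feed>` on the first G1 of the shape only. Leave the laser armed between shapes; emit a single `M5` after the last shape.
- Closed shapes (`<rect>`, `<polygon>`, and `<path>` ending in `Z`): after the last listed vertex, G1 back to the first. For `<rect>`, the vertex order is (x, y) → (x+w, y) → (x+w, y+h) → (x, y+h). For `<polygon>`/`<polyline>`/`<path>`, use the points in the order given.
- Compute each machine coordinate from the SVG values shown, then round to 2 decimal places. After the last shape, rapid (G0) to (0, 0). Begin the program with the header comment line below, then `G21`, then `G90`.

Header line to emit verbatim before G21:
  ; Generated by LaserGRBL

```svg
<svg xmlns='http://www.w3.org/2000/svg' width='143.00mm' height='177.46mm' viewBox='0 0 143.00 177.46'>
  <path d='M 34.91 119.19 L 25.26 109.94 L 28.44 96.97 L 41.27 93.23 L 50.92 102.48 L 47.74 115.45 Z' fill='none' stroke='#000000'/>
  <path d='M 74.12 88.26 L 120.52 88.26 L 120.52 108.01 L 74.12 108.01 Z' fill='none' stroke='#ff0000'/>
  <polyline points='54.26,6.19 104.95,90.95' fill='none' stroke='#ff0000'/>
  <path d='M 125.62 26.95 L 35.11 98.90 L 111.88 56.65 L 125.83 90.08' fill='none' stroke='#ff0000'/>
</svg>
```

; Generated by LaserGRBL
G21
G90
G0 X34.91 Y58.27
M3 S618
G1 X25.26 Y67.52 F2260
G1 X28.44 Y80.49
G1 X41.27 Y84.23
G1 X50.92 Y74.98
G1 X47.74 Y62.01
G1 X34.91 Y58.27
G0 X74.12 Y89.20
M3 S701
G1 X120.52 Y89.20 F935
G1 X120.52 Y69.45
G1 X74.12 Y69.45
G1 X74.12 Y89.20
G0 X54.26 Y171.27
M3 S701
G1 X104.95 Y86.51 F935
G0 X125.62 Y150.51
M3 S701
G1 X35.11 Y78.56 F935
G1 X111.88 Y120.81
G1 X125.83 Y87.38
M5
G0 X0.00 Y0.00

1 u = 1 mm; y_m = 177.46 − y.

[1] `<path>` regular polygon, #000000→score S618 F2260: (34.91,58.27) → (25.26,67.52) → (28.44,80.49) → (41.27,84.23) → (50.92,74.98) → (47.74,62.01) → (34.91,58.27) (closed)

[2] `<path>` rectangle, #ff0000→cut S701 F935: (74.12,89.20) → (120.52,89.20) → (120.52,69.45) → (74.12,69.45) → (74.12,89.20) (closed)

[3] `<polyline>` line segment, #ff0000→cut S701 F935: (54.26,171.27) → (104.95,86.51)

[4] `<path>` open polyline, #ff0000→cut S701 F935: (125.62,150.51) → (35.11,78.56) → (111.88,120.81) → (125.83,87.38)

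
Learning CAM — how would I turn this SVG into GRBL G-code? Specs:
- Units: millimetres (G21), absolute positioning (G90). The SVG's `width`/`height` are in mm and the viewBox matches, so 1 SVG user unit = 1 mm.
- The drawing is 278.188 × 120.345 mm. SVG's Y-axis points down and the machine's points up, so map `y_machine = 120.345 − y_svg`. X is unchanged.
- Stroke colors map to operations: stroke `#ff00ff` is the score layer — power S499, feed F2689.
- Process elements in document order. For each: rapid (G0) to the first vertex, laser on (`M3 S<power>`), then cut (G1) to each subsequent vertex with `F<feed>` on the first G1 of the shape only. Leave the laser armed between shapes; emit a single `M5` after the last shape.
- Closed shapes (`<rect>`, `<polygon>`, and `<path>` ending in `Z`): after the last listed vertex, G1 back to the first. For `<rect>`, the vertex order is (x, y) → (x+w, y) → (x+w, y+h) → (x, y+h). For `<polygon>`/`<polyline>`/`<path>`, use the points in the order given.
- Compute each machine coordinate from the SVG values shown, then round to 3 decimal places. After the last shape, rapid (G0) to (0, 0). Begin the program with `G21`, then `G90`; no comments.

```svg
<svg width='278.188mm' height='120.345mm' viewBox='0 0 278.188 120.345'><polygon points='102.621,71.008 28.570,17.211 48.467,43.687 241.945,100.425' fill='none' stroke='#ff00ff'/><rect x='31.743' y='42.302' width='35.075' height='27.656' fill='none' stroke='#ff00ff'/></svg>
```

viewBox `0 0 278.188 120.345` with mm width/height → 1 unit = 1 mm. Flip: y_m = 120.345 − y_svg.

**Shape 1** — `<polygon>` closed polygon, stroke `#ff00ff` → score (S499, F2689). Machine vertices: (102.621,49.337) → (28.570,103.134) → (48.467,76.658) → (241.945,19.920) → (102.621,49.337). Closed: final G1 returns to the first vertex.

**Shape 2** — `<rect>` rectangle, stroke `#ff00ff` → score (S499, F2689). Machine vertices: (31.743,78.043) → (66.818,78.043) → (66.818,50.387) → (31.743,50.387) → (31.743,78.043). Closed: final G1 returns to the first vertex.

G21
G90
G0 X102.621 Y49.337
M3 S499
G1 X28.570 Y103.134 F2689
G1 X48.467 Y76.658
G1 X241.945 Y19.920
G1 X102.621 Y49.337
G0 X31.743 Y78.043
M3 S499
G1 X66.818 Y78.043 F2689
G1 X66.818 Y50.387
G1 X31.743 Y50.387
G1 X31.743 Y78.043
M5
G0 X0.000 Y0.000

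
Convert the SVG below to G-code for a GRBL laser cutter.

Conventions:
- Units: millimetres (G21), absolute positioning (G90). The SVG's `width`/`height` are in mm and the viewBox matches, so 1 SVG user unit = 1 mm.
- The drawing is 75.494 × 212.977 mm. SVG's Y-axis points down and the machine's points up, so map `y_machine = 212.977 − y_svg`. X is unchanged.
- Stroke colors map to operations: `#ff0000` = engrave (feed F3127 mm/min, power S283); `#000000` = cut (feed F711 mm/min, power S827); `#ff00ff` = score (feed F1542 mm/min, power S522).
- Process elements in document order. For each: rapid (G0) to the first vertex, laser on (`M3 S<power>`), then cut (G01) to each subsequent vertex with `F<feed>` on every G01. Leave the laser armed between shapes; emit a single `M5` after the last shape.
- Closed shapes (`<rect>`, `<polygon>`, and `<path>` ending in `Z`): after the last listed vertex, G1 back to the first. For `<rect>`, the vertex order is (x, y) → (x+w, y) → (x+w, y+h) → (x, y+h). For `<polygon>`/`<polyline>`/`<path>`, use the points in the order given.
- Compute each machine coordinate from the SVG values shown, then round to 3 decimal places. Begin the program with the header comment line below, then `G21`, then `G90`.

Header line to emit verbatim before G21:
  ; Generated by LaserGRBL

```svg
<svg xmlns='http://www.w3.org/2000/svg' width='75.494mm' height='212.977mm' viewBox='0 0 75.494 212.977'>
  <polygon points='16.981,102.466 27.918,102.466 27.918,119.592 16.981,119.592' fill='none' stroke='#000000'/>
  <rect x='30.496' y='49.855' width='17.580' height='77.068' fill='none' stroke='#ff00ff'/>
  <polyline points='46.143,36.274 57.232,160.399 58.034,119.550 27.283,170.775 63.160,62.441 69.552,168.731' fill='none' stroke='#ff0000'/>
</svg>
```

; Generated by LaserGRBL
G21
G90
G0 X16.981 Y110.511
M3 S827
G01 X27.918 Y110.511 F711
G01 X27.918 Y93.385 F711
G01 X16.981 Y93.385 F711
G01 X16.981 Y110.511 F711
G0 X30.496 Y163.122
M3 S522
G01 X48.076 Y163.122 F1542
G01 X48.076 Y86.054 F1542
G01 X30.496 Y86.054 F1542
G01 X30.496 Y163.122 F1542
G0 X46.143 Y176.703
M3 S283
G01 X57.232 Y52.578 F3127
G01 X58.034 Y93.427 F3127
G01 X27.283 Y42.202 F3127
G01 X63.160 Y150.536 F3127
G01 X69.552 Y44.246 F3127
M5

Since the viewBox matches the mm dimensions, user units are millimetres directly. The only transform is the Y-flip y_m = 212.977 − y_svg.

Shape 1 is a rectangle drawn with `<polygon>`. Its stroke #000000 means cut at S827, F711. After flipping Y the toolpath is (16.981,110.511) → (27.918,110.511) → (27.918,93.385) → (16.981,93.385) → (16.981,110.511), returning to the start.

Shape 2 is a rectangle drawn with `<rect>`. Its stroke #ff00ff means score at S522, F1542. After flipping Y the toolpath is (30.496,163.122) → (48.076,163.122) → (48.076,86.054) → (30.496,86.054) → (30.496,163.122), returning to the start.

Shape 3 is a open polyline drawn with `<polyline>`. Its stroke #ff0000 means engrave at S283, F3127. After flipping Y the toolpath is (46.143,176.703) → (57.232,52.578) → (58.034,93.427) → (27.283,42.202) → (63.160,150.536) → (69.552,44.246).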